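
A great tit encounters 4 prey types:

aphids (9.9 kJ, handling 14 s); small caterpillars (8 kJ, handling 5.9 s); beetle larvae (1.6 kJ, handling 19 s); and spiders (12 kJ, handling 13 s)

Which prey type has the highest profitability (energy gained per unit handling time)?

Profitability E/h (kJ/s): aphids = 9.9/14 = 0.707, small caterpillars = 8/5.9 = 1.36, beetle larvae = 1.6/19 = 0.0842, spiders = 12/13 = 0.923.
Ranked: small caterpillars > spiders > aphids > beetle larvae.

small caterpillars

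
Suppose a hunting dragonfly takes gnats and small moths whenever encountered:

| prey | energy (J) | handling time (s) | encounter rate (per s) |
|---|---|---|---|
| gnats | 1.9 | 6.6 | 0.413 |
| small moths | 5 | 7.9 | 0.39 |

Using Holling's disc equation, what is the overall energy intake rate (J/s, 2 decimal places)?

Energy encountered per unit search time: 0.413×1.9 + 0.39×5 = 2.735 J/s.
Handling time per unit search time: 0.413×6.6 + 0.39×7.9 = 5.807.
Rate = 2.735/(1 + 5.807) = 0.4018 J/s.

0.40 J/s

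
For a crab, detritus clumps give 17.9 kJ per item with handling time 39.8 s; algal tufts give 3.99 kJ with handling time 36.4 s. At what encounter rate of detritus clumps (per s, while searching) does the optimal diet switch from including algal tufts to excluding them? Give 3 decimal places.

0.008 per s

Drop algal tufts once their profitability E₂/h₂ falls below the rate achievable on detritus clumps alone: E₂/h₂ = λE₁/(1 + λh₁).
Solve for λ: λE₁h₂ = E₂(1 + λh₁) → λ(E₁h₂ − E₂h₁) = E₂ → λ = E₂/(E₁h₂ − E₂h₁).
λ = 3.99/(17.9×36.4 − 3.99×39.8) = 3.99/492.8 = 0.008097 per s.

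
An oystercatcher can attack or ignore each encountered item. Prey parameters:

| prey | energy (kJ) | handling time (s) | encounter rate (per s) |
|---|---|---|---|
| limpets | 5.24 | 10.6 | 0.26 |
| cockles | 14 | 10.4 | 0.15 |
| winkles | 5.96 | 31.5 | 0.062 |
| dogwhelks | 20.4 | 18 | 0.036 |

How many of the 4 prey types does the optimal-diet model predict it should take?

Rank by E/h (kJ/s): cockles 1.35, dogwhelks 1.13, limpets 0.494, winkles 0.189. Include each in turn until the next type's E/h falls below the running intake rate.
Rate on top 1: 0.8203. dogwhelks: 1.13 > 0.8203 → include.
Rate on top 2: 0.8835. limpets: 0.494 < 0.8835 → exclude; stop.
Optimal diet: cockles, dogwhelks — 2 of 4 types.

2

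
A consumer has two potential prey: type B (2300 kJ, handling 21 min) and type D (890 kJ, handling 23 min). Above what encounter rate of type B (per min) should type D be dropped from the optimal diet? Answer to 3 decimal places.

Drop type D once their profitability E₂/h₂ falls below the rate achievable on type B alone: E₂/h₂ = λE₁/(1 + λh₁).
Solve for λ: λE₁h₂ = E₂(1 + λh₁) → λ(E₁h₂ − E₂h₁) = E₂ → λ = E₂/(E₁h₂ − E₂h₁).
λ = 890/(2300×23 − 890×21) = 890/3.421e+04 = 0.02602 per min.

0.026 per min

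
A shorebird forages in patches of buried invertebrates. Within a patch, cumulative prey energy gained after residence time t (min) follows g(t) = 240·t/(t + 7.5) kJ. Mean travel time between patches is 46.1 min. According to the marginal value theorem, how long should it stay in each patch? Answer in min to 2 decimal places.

18.59 min

Maximise g(t)/(T+t): set derivative to zero → g'(t)(T+t) = g(t).
g'(t) = 240·7.5/(t + 7.5)². Setting 240·7.5/(t+7.5)² = 240t/[(t+7.5)(46.1+t)] gives 7.5(46.1+t) = t(t+7.5), so t² = 7.5×46.1 = 345.8.
t* = √345.8 = 18.59 min.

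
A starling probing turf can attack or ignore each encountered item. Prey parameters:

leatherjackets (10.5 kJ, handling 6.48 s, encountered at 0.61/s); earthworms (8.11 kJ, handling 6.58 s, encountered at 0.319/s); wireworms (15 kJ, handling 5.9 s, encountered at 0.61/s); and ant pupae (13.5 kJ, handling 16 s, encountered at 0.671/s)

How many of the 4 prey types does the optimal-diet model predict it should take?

1

Rank by E/h (kJ/s): wireworms 2.54, leatherjackets 1.62, earthworms 1.23, ant pupae 0.844. Include each in turn until the next type's E/h falls below the running intake rate.
Rate on top 1: 1.99. leatherjackets: 1.62 < 1.99 → exclude; stop.
Optimal diet: wireworms — 1 of 4 types.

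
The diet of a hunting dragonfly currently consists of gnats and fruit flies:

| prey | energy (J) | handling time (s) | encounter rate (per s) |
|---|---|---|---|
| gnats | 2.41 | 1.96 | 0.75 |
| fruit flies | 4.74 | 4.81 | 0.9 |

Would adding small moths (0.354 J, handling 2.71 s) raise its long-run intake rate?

No

Intake rate on the current diet: R = (0.75×2.41 + 0.9×4.74) / (1 + 0.75×1.96 + 0.9×4.81) = 6.074/6.799 = 0.8933 J/s.
Profitability of small moths: 0.354/2.71 = 0.1306 J/s.
Since 0.1306 < R, time spent handling small moths is better spent searching.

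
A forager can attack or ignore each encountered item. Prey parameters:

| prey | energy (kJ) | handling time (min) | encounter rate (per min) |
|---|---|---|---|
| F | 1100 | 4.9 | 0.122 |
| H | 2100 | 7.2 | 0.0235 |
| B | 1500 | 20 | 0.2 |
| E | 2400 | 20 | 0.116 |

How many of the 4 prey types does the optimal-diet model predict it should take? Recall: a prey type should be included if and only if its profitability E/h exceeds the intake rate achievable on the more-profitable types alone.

E/h in descending order: H 292, F 224, E 120, B 75 kJ/min. The optimal diet is the largest prefix of this list for which every included type satisfies E_i/h_i > R on the types above it.
Rate on top 1: 42.21. F: 224 > 42.21 → include.
Rate on top 2: 103.9. E: 120 > 103.9 → include.
Rate on top 3: 113. B: 75 < 113 → exclude; stop.
Optimal diet: H, F, E — 3 of 4 types.

3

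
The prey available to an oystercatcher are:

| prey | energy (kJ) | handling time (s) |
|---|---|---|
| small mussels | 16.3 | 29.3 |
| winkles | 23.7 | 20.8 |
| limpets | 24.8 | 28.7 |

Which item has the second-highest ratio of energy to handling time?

Profitability E/h (kJ/s): small mussels = 16.3/29.3 = 0.556, winkles = 23.7/20.8 = 1.14, limpets = 24.8/28.7 = 0.864.
Ranked: winkles > limpets > small mussels.

limpets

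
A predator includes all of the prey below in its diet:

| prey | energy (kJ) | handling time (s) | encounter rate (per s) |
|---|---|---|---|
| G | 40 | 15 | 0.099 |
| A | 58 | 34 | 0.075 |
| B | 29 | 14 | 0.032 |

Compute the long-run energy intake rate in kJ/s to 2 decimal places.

Energy encountered per unit search time: 0.099×40 + 0.075×58 + 0.032×29 = 9.238 kJ/s.
Handling time per unit search time: 0.099×15 + 0.075×34 + 0.032×14 = 4.483.
Rate = 9.238/(1 + 4.483) = 1.685 kJ/s.

1.68 kJ/s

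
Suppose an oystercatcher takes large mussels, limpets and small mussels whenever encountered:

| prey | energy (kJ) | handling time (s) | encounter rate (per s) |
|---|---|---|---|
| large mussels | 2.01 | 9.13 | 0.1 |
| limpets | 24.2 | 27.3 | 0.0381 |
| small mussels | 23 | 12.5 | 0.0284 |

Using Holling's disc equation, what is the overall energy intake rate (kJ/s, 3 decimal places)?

R = (0.1×2.01 + 0.0381×24.2 + 0.0284×23) / (1 + 0.1×9.13 + 0.0381×27.3 + 0.0284×12.5) = 1.776/3.308 = 0.5369 kJ/s.

0.537 kJ/s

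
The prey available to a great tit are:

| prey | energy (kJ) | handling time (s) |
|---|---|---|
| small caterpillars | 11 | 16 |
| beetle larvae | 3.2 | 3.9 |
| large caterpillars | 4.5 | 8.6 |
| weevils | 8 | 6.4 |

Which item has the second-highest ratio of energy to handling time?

beetle larvae

Profitability E/h (kJ/s): small caterpillars = 11/16 = 0.688, beetle larvae = 3.2/3.9 = 0.821, large caterpillars = 4.5/8.6 = 0.523, weevils = 8/6.4 = 1.25.
Ranked: weevils > beetle larvae > small caterpillars > large caterpillars.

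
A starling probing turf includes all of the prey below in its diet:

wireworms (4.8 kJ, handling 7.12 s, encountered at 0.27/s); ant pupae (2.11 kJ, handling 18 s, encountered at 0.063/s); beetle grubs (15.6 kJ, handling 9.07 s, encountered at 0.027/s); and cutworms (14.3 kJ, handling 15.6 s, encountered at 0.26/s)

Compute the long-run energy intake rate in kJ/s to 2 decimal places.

0.67 kJ/s

R = Σλ_iE_i / (1 + Σλ_ih_i)
Numerator: 0.27×4.8 + 0.063×2.11 + 0.027×15.6 + 0.26×14.3 = 5.568
Denominator: 1 + 0.27×7.12 + 0.063×18 + 0.027×9.07 + 0.26×15.6 = 8.357
R = 5.568/8.357 = 0.6663 kJ/s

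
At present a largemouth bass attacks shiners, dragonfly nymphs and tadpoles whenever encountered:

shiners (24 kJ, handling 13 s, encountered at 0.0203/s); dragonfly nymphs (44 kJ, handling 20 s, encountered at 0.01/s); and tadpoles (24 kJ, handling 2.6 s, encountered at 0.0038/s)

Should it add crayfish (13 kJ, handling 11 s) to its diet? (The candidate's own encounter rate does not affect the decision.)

Intake rate on the current diet: R = (0.0203×24 + 0.01×44 + 0.0038×24) / (1 + 0.0203×13 + 0.01×20 + 0.0038×2.6) = 1.018/1.474 = 0.691 kJ/s.
crayfish: E/h = 13/11 = 1.182 kJ/s.
Since 1.182 > R, including crayfish increases the long-run rate.

Yes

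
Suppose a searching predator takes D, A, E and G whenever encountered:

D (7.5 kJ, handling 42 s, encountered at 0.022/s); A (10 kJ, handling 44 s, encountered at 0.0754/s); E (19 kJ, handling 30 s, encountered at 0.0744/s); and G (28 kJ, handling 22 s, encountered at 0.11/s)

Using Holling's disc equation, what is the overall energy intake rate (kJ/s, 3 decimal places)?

Energy encountered per unit search time: 0.022×7.5 + 0.0754×10 + 0.0744×19 + 0.11×28 = 5.413 kJ/s.
Handling time per unit search time: 0.022×42 + 0.0754×44 + 0.0744×30 + 0.11×22 = 8.894.
Rate = 5.413/(1 + 8.894) = 0.5471 kJ/s.

0.547 kJ/s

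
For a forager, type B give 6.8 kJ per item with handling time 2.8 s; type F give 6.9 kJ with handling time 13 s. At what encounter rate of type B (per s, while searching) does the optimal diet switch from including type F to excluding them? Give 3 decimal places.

The zero-one rule: include type F iff E₂/h₂ > λE₁/(1+λh₁). Equality gives the switch point.
λE₁h₂ = E₂ + λE₂h₁ ⇒ λ = E₂/(E₁h₂ − E₂h₁) = 6.9/(88.4 − 19.32) = 0.09988 per s.

0.100 per s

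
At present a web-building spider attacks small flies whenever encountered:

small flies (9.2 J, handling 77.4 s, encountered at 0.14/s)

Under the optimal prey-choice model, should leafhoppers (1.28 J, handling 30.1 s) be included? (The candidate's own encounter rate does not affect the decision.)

No

Current rate: (0.14×9.2)/(1 + 0.14×77.4) = 0.1088 J/s.
leafhoppers: E/h = 1.28/30.1 = 0.04252 J/s.
0.04252 < 0.1088, so adding leafhoppers would lower the average — exclude it.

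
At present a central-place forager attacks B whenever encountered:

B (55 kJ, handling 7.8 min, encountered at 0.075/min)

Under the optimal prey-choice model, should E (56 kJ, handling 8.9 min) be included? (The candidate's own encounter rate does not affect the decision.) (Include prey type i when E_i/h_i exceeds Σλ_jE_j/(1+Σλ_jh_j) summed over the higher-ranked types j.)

Current rate: (0.075×55)/(1 + 0.075×7.8) = 2.603 kJ/min.
E: E/h = 56/8.9 = 6.292 kJ/min.
Since 6.292 > R, including E increases the long-run rate.

Yes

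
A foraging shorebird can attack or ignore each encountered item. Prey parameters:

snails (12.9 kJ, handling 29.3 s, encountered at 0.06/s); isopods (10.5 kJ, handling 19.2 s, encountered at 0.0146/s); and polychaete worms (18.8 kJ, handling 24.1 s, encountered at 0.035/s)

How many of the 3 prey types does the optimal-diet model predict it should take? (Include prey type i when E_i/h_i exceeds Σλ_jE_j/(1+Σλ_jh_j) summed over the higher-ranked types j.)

Profitabilities (E/h, kJ/s): polychaete worms 0.78, isopods 0.547, snails 0.44. Add prey in this order while the next type's profitability exceeds the intake rate on those already taken.
Rate on top 1: 0.3569. isopods: 0.547 > 0.3569 → include.
Rate on top 2: 0.382. snails: 0.44 > 0.382 → include.
Optimal diet: polychaete worms, isopods, snails — 3 of 3 types.

3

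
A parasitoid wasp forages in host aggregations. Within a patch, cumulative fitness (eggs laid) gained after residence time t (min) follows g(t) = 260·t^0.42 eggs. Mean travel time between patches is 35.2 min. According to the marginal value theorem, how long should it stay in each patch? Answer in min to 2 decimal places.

25.49 min

Maximise g(t)/(T+t): set derivative to zero → g'(t)(T+t) = g(t).
g'(t) = 0.42·260·t^-0.58. Setting 0.42·260·t^-0.58 = 260·t^0.42/(35.2+t) gives 0.42(35.2+t) = t, so 0.58·t = 0.42×35.2.
t* = 0.42×35.2/0.58 = 25.49 min.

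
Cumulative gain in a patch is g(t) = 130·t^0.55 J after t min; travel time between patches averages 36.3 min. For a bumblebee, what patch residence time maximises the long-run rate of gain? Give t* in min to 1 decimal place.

44.4 min

By the marginal value theorem, leave when the instantaneous gain rate g'(t) equals the habitat-wide average g(t)/(T + t).
g'(t) = 0.55·130·t^-0.45. Setting 0.55·130·t^-0.45 = 130·t^0.55/(36.3+t) gives 0.55(36.3+t) = t, so 0.45·t = 0.55×36.3.
t* = 0.55×36.3/0.45 = 44.37 min.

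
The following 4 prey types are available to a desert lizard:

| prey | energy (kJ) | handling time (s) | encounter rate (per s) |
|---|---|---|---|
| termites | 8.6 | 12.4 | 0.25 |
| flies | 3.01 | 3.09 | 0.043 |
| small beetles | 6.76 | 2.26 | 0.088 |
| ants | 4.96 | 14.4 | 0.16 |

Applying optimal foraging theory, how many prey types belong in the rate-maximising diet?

3

Profitabilities (E/h, kJ/s): small beetles 2.99, flies 0.974, termites 0.694, ants 0.344. Add prey in this order while the next type's profitability exceeds the intake rate on those already taken.
Rate on top 1: 0.4962. flies: 0.974 > 0.4962 → include.
Rate on top 2: 0.5439. termites: 0.694 > 0.5439 → include.
Rate on top 3: 0.6486. ants: 0.344 < 0.6486 → exclude; stop.
Optimal diet: small beetles, flies, termites — 3 of 4 types.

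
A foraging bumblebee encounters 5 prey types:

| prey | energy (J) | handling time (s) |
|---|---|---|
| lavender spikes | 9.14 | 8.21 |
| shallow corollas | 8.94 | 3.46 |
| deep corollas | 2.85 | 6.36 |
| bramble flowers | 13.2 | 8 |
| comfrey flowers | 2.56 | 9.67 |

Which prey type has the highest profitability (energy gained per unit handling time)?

shallow corollas

Profitability E/h (J/s): lavender spikes = 9.14/8.21 = 1.11, shallow corollas = 8.94/3.46 = 2.58, deep corollas = 2.85/6.36 = 0.448, bramble flowers = 13.2/8 = 1.65, comfrey flowers = 2.56/9.67 = 0.265.
Ranked: shallow corollas > bramble flowers > lavender spikes > deep corollas > comfrey flowers.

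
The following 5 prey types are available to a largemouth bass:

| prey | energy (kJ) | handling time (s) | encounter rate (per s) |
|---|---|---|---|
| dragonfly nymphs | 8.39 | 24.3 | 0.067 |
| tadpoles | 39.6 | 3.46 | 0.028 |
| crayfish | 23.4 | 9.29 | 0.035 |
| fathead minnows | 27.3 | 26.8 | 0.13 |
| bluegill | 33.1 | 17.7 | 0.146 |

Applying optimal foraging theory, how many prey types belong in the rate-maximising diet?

3

E/h in descending order: tadpoles 11.4, crayfish 2.52, bluegill 1.87, fathead minnows 1.02, dragonfly nymphs 0.345 kJ/s. The optimal diet is the largest prefix of this list for which every included type satisfies E_i/h_i > R on the types above it.
Rate on top 1: 1.011. crayfish: 2.52 > 1.011 → include.
Rate on top 2: 1.356. bluegill: 1.87 > 1.356 → include.
Rate on top 3: 1.687. fathead minnows: 1.02 < 1.687 → exclude; stop.
Optimal diet: tadpoles, crayfish, bluegill — 3 of 5 types.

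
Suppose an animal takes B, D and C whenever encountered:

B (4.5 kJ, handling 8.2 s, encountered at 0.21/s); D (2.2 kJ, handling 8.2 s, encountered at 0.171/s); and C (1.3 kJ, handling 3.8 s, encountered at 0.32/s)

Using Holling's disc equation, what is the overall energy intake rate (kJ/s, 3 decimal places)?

0.325 kJ/s

R = (0.21×4.5 + 0.171×2.2 + 0.32×1.3) / (1 + 0.21×8.2 + 0.171×8.2 + 0.32×3.8) = 1.737/5.34 = 0.3253 kJ/s.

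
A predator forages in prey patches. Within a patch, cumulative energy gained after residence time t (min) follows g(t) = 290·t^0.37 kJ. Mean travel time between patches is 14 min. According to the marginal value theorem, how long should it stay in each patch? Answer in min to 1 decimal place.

Optimal t* satisfies g'(t*) = g(t*)/(T + t*).
g'(t) = 0.37·290·t^-0.63. Setting 0.37·290·t^-0.63 = 290·t^0.37/(14+t) gives 0.37(14+t) = t, so 0.63·t = 0.37×14.
t* = 0.37×14/0.63 = 8.222 min.

8.2 min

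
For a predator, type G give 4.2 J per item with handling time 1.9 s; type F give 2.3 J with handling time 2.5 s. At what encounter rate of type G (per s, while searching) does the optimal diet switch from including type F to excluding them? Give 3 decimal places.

0.375 per s

The zero-one rule: include type F iff E₂/h₂ > λE₁/(1+λh₁). Equality gives the switch point.
λE₁h₂ = E₂ + λE₂h₁ ⇒ λ = E₂/(E₁h₂ − E₂h₁) = 2.3/(10.5 − 4.37) = 0.3752 per s.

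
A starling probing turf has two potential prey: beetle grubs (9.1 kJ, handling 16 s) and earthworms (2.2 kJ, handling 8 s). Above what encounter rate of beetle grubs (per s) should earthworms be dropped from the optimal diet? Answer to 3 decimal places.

0.059 per s

The zero-one rule: include earthworms iff E₂/h₂ > λE₁/(1+λh₁). Equality gives the switch point.
λE₁h₂ = E₂ + λE₂h₁ ⇒ λ = E₂/(E₁h₂ − E₂h₁) = 2.2/(72.8 − 35.2) = 0.05851 per s.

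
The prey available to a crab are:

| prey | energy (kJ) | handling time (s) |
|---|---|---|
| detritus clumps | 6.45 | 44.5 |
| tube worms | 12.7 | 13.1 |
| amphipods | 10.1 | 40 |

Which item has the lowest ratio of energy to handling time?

Profitability E/h (kJ/s): detritus clumps = 6.45/44.5 = 0.145, tube worms = 12.7/13.1 = 0.969, amphipods = 10.1/40 = 0.253.
Ranked: tube worms > amphipods > detritus clumps.

detritus clumps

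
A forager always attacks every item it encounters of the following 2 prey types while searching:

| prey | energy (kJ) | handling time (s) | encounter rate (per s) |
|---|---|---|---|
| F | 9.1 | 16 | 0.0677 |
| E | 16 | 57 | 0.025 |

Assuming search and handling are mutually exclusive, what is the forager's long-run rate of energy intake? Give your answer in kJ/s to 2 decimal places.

0.29 kJ/s

R = (0.0677×9.1 + 0.025×16) / (1 + 0.0677×16 + 0.025×57) = 1.016/3.508 = 0.2896 kJ/s.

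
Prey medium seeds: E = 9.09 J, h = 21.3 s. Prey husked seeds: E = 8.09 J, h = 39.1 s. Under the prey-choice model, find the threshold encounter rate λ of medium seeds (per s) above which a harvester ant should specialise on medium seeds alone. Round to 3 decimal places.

At the threshold, the rate on medium seeds alone equals the profitability of husked seeds: λ·9.09/(1 + λ·21.3) = 8.09/39.1 = 0.2069.
Rearranging, λ(9.09 − 0.2069×21.3) = 0.2069, so λ = 0.2069/4.683 = 0.04418 per s.

0.044 per s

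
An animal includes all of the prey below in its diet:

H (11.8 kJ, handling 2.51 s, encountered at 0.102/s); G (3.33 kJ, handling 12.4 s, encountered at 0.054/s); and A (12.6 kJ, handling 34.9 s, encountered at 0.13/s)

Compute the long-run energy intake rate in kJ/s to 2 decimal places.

Energy encountered per unit search time: 0.102×11.8 + 0.054×3.33 + 0.13×12.6 = 3.021 kJ/s.
Handling time per unit search time: 0.102×2.51 + 0.054×12.4 + 0.13×34.9 = 5.463.
Rate = 3.021/(1 + 5.463) = 0.4675 kJ/s.

0.47 kJ/s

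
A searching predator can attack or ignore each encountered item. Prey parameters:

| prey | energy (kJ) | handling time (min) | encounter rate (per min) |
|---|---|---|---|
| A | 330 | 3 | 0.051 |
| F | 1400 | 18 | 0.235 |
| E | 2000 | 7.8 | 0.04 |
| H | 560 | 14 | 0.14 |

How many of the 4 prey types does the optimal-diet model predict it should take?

Profitabilities (E/h, kJ/min): E 256, A 110, F 77.8, H 40. Add prey in this order while the next type's profitability exceeds the intake rate on those already taken.
Rate on top 1: 60.98. A: 110 > 60.98 → include.
Rate on top 2: 66.1. F: 77.8 > 66.1 → include.
Rate on top 3: 74.77. H: 40 < 74.77 → exclude; stop.
Optimal diet: E, A, F — 3 of 4 types.

3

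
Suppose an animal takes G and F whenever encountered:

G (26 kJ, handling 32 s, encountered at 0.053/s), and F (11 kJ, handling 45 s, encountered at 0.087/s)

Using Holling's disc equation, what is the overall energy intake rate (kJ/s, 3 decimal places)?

R = Σλ_iE_i / (1 + Σλ_ih_i)
Numerator: 0.053×26 + 0.087×11 = 2.335
Denominator: 1 + 0.053×32 + 0.087×45 = 6.611
R = 2.335/6.611 = 0.3532 kJ/s

0.353 kJ/s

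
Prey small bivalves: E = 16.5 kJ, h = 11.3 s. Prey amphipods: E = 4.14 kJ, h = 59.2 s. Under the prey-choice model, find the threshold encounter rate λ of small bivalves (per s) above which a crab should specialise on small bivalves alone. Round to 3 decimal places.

0.004 per s

Drop amphipods once their profitability E₂/h₂ falls below the rate achievable on small bivalves alone: E₂/h₂ = λE₁/(1 + λh₁).
Solve for λ: λE₁h₂ = E₂(1 + λh₁) → λ(E₁h₂ − E₂h₁) = E₂ → λ = E₂/(E₁h₂ − E₂h₁).
λ = 4.14/(16.5×59.2 − 4.14×11.3) = 4.14/930 = 0.004452 per s.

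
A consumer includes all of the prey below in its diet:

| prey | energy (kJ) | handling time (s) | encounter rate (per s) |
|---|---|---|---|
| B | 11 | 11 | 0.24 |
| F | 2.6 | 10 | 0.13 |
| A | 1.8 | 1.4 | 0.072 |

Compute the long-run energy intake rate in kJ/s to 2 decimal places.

0.62 kJ/s

R = (0.24×11 + 0.13×2.6 + 0.072×1.8) / (1 + 0.24×11 + 0.13×10 + 0.072×1.4) = 3.108/5.041 = 0.6165 kJ/s.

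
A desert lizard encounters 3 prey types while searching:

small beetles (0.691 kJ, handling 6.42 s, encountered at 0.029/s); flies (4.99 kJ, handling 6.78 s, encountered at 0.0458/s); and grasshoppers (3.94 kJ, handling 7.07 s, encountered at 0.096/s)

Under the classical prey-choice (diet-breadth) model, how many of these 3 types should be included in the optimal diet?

Profitabilities (E/h, kJ/s): flies 0.736, grasshoppers 0.557, small beetles 0.108. Add prey in this order while the next type's profitability exceeds the intake rate on those already taken.
Rate on top 1: 0.1744. grasshoppers: 0.557 > 0.1744 → include.
Rate on top 2: 0.305. small beetles: 0.108 < 0.305 → exclude; stop.
Optimal diet: flies, grasshoppers — 2 of 3 types.

2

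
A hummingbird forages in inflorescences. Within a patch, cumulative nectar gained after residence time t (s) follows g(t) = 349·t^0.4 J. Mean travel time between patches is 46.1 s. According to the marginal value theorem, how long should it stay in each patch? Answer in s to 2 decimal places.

30.73 s

By the marginal value theorem, leave when the instantaneous gain rate g'(t) equals the habitat-wide average g(t)/(T + t).
g'(t) = 0.4·349·t^-0.6. Setting 0.4·349·t^-0.6 = 349·t^0.4/(46.1+t) gives 0.4(46.1+t) = t, so 0.60·t = 0.4×46.1.
t* = 0.4×46.1/0.60 = 30.73 s.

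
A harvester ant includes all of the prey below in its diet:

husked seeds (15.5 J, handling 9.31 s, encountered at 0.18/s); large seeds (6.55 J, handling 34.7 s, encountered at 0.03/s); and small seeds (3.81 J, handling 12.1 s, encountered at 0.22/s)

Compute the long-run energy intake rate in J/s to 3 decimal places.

0.600 J/s

Energy encountered per unit search time: 0.18×15.5 + 0.03×6.55 + 0.22×3.81 = 3.825 J/s.
Handling time per unit search time: 0.18×9.31 + 0.03×34.7 + 0.22×12.1 = 5.379.
Rate = 3.825/(1 + 5.379) = 0.5996 J/s.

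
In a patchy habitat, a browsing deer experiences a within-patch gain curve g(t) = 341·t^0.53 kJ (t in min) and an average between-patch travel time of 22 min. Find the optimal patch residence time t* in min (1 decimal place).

24.8 min

By the marginal value theorem, leave when the instantaneous gain rate g'(t) equals the habitat-wide average g(t)/(T + t).
g'(t) = 0.53·341·t^-0.47. Setting 0.53·341·t^-0.47 = 341·t^0.53/(22+t) gives 0.53(22+t) = t, so 0.47·t = 0.53×22.
t* = 0.53×22/0.47 = 24.81 min.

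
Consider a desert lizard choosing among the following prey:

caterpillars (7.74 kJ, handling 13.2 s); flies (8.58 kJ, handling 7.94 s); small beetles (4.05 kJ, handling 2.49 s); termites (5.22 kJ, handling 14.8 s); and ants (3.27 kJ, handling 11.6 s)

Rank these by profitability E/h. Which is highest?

Profitability E/h (kJ/s): caterpillars = 7.74/13.2 = 0.586, flies = 8.58/7.94 = 1.08, small beetles = 4.05/2.49 = 1.63, termites = 5.22/14.8 = 0.353, ants = 3.27/11.6 = 0.282.
Ranked: small beetles > flies > caterpillars > termites > ants.

small beetles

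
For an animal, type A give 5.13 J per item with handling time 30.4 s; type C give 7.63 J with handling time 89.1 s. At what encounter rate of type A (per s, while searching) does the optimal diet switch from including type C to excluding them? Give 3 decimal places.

Drop type C once their profitability E₂/h₂ falls below the rate achievable on type A alone: E₂/h₂ = λE₁/(1 + λh₁).
Solve for λ: λE₁h₂ = E₂(1 + λh₁) → λ(E₁h₂ − E₂h₁) = E₂ → λ = E₂/(E₁h₂ − E₂h₁).
λ = 7.63/(5.13×89.1 − 7.63×30.4) = 7.63/225.1 = 0.03389 per s.

0.034 per s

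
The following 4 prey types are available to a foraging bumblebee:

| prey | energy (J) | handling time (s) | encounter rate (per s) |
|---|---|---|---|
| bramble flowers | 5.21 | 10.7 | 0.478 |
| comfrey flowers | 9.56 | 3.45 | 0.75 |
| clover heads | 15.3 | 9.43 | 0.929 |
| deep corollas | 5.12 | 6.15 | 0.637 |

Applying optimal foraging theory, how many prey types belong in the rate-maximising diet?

Rank by E/h (J/s): comfrey flowers 2.77, clover heads 1.62, deep corollas 0.833, bramble flowers 0.487. Include each in turn until the next type's E/h falls below the running intake rate.
Rate on top 1: 1.999. clover heads: 1.62 < 1.999 → exclude; stop.
Optimal diet: comfrey flowers — 1 of 4 types.

1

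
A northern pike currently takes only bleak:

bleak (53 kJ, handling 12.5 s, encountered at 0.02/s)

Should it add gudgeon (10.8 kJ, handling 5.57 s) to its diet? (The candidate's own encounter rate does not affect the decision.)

Yes

Intake rate on the current diet: R = (0.02×53) / (1 + 0.02×12.5) = 1.06/1.25 = 0.848 kJ/s.
gudgeon: E/h = 10.8/5.57 = 1.939 kJ/s.
Since 1.939 > R, including gudgeon increases the long-run rate.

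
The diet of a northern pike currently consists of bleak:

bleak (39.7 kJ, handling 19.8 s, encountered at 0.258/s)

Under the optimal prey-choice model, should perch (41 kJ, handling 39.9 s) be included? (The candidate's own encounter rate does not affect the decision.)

Intake rate on the current diet: R = (0.258×39.7) / (1 + 0.258×19.8) = 10.24/6.108 = 1.677 kJ/s.
Profitability of perch: 41/39.9 = 1.028 kJ/s.
Since 1.028 < R, time spent handling perch is better spent searching.

No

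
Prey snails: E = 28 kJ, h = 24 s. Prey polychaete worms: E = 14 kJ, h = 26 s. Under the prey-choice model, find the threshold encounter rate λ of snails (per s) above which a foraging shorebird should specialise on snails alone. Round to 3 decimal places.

0.036 per s

The zero-one rule: include polychaete worms iff E₂/h₂ > λE₁/(1+λh₁). Equality gives the switch point.
λE₁h₂ = E₂ + λE₂h₁ ⇒ λ = E₂/(E₁h₂ − E₂h₁) = 14/(728 − 336) = 0.03571 per s.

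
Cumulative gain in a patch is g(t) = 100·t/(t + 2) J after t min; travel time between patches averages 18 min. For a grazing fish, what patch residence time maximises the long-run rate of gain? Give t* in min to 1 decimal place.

By the marginal value theorem, leave when the instantaneous gain rate g'(t) equals the habitat-wide average g(t)/(T + t).
g'(t) = 100·2/(t + 2)². Setting 100·2/(t+2)² = 100t/[(t+2)(18+t)] gives 2(18+t) = t(t+2), so t² = 2×18 = 36.
t* = √36 = 6 min.

6.0 min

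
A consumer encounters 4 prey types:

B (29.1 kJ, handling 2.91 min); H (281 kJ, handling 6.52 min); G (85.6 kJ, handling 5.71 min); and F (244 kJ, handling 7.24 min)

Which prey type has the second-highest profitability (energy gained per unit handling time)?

F

In descending order of E/h:
H: 281/6.52 = 43.1 kJ/min
F: 244/7.24 = 33.7 kJ/min
G: 85.6/5.71 = 15 kJ/min
B: 29.1/2.91 = 10 kJ/min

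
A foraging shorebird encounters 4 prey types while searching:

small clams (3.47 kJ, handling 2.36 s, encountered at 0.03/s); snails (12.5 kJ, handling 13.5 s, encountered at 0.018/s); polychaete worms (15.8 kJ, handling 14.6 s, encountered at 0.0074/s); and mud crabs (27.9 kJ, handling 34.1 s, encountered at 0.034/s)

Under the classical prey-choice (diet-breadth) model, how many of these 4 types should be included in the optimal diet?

4

Rank by E/h (kJ/s): small clams 1.47, polychaete worms 1.08, snails 0.926, mud crabs 0.818. Include each in turn until the next type's E/h falls below the running intake rate.
Rate on top 1: 0.09722. polychaete worms: 1.08 > 0.09722 → include.
Rate on top 2: 0.1875. snails: 0.926 > 0.1875 → include.
Rate on top 3: 0.3137. mud crabs: 0.818 > 0.3137 → include.
Optimal diet: small clams, polychaete worms, snails, mud crabs — 4 of 4 types.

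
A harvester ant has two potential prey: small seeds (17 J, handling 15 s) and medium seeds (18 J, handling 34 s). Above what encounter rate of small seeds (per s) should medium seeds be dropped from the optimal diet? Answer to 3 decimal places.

0.058 per s

At the threshold, the rate on small seeds alone equals the profitability of medium seeds: λ·17/(1 + λ·15) = 18/34 = 0.5294.
Rearranging, λ(17 − 0.5294×15) = 0.5294, so λ = 0.5294/9.059 = 0.05844 per s.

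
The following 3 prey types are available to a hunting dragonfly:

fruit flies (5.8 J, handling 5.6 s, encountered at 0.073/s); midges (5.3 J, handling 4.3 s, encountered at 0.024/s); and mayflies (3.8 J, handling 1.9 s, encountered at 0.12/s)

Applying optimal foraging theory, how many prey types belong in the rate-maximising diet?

3

Rank by E/h (J/s): mayflies 2, midges 1.23, fruit flies 1.04. Include each in turn until the next type's E/h falls below the running intake rate.
Rate on top 1: 0.3713. midges: 1.23 > 0.3713 → include.
Rate on top 2: 0.4381. fruit flies: 1.04 > 0.4381 → include.
Optimal diet: mayflies, midges, fruit flies — 3 of 3 types.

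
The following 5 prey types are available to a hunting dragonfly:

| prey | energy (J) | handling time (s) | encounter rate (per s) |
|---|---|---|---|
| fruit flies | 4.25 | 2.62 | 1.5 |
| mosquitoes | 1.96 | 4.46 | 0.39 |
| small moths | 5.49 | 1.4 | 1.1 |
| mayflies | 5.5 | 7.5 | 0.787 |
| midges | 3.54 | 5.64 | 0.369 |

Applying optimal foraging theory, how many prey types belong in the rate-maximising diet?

1

E/h in descending order: small moths 3.92, fruit flies 1.62, mayflies 0.733, midges 0.628, mosquitoes 0.439 J/s. The optimal diet is the largest prefix of this list for which every included type satisfies E_i/h_i > R on the types above it.
Rate on top 1: 2.378. fruit flies: 1.62 < 2.378 → exclude; stop.
Optimal diet: small moths — 1 of 5 types.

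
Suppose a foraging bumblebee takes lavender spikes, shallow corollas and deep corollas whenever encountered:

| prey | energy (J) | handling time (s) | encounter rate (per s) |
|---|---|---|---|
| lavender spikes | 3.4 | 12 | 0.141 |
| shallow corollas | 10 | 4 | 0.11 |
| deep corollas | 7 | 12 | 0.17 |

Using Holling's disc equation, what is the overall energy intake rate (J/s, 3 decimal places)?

0.535 J/s

Energy encountered per unit search time: 0.141×3.4 + 0.11×10 + 0.17×7 = 2.769 J/s.
Handling time per unit search time: 0.141×12 + 0.11×4 + 0.17×12 = 4.172.
Rate = 2.769/(1 + 4.172) = 0.5355 J/s.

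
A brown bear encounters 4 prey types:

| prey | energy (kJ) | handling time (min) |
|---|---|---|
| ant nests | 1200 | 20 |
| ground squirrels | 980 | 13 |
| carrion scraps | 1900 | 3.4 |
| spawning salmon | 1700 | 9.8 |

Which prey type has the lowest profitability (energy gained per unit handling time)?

Profitability E/h (kJ/min): ant nests = 1200/20 = 60, ground squirrels = 980/13 = 75.4, carrion scraps = 1900/3.4 = 559, spawning salmon = 1700/9.8 = 173.
Ranked: carrion scraps > spawning salmon > ground squirrels > ant nests.

ant nests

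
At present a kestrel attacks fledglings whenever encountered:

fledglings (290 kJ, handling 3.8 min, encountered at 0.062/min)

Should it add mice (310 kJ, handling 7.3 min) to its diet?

Yes

On fledglings alone, R = ΣλE/(1+Σλh) = 17.98/1.236 = 14.55 kJ/min.
Profitability of mice: 310/7.3 = 42.47 kJ/min.
42.47 > 14.55, so adding mice raises the average — include it.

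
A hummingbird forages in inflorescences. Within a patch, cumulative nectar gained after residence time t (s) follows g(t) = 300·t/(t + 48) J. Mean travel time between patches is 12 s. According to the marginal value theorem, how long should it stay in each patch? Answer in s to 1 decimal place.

24.0 s

By the marginal value theorem, leave when the instantaneous gain rate g'(t) equals the habitat-wide average g(t)/(T + t).
g'(t) = 300·48/(t + 48)². Setting 300·48/(t+48)² = 300t/[(t+48)(12+t)] gives 48(12+t) = t(t+48), so t² = 48×12 = 576.
t* = √576 = 24 s.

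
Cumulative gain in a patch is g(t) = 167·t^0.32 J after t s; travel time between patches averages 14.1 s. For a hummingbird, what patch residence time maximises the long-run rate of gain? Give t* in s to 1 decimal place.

Maximise g(t)/(T+t): set derivative to zero → g'(t)(T+t) = g(t).
g'(t) = 0.32·167·t^-0.68. Setting 0.32·167·t^-0.68 = 167·t^0.32/(14.1+t) gives 0.32(14.1+t) = t, so 0.68·t = 0.32×14.1.
t* = 0.32×14.1/0.68 = 6.635 s.

6.6 s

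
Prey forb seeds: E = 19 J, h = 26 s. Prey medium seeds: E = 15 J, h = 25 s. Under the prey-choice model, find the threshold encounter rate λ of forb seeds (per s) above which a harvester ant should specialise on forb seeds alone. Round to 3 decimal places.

0.176 per s

At the threshold, the rate on forb seeds alone equals the profitability of medium seeds: λ·19/(1 + λ·26) = 15/25 = 0.6.
Rearranging, λ(19 − 0.6×26) = 0.6, so λ = 0.6/3.4 = 0.1765 per s.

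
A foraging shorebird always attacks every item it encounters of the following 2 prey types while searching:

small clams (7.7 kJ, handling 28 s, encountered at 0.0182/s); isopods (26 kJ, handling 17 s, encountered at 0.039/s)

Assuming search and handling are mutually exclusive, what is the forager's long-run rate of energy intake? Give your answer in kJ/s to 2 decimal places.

0.53 kJ/s

R = (0.0182×7.7 + 0.039×26) / (1 + 0.0182×28 + 0.039×17) = 1.154/2.173 = 0.5312 kJ/s.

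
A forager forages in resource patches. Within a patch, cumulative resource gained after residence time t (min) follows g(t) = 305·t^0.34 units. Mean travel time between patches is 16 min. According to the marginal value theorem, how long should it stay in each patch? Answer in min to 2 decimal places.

8.24 min

Maximise g(t)/(T+t): set derivative to zero → g'(t)(T+t) = g(t).
g'(t) = 0.34·305·t^-0.66. Setting 0.34·305·t^-0.66 = 305·t^0.34/(16+t) gives 0.34(16+t) = t, so 0.66·t = 0.34×16.
t* = 0.34×16/0.66 = 8.242 min.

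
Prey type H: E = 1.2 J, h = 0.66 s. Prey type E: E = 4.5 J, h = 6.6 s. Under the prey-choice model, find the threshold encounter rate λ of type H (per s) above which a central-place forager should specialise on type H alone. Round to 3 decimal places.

The zero-one rule: include type E iff E₂/h₂ > λE₁/(1+λh₁). Equality gives the switch point.
λE₁h₂ = E₂ + λE₂h₁ ⇒ λ = E₂/(E₁h₂ − E₂h₁) = 4.5/(7.92 − 2.97) = 0.9091 per s.

0.909 per s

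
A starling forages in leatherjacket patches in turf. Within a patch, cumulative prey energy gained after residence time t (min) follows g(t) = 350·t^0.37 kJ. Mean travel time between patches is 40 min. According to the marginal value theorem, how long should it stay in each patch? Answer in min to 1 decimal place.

23.5 min

Maximise g(t)/(T+t): set derivative to zero → g'(t)(T+t) = g(t).
g'(t) = 0.37·350·t^-0.63. Setting 0.37·350·t^-0.63 = 350·t^0.37/(40+t) gives 0.37(40+t) = t, so 0.63·t = 0.37×40.
t* = 0.37×40/0.63 = 23.49 min.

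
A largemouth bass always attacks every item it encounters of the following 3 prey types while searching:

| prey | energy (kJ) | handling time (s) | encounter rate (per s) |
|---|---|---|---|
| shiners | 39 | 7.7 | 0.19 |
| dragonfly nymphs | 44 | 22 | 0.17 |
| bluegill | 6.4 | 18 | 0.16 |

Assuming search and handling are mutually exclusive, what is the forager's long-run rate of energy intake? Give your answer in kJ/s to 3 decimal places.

R = (0.19×39 + 0.17×44 + 0.16×6.4) / (1 + 0.19×7.7 + 0.17×22 + 0.16×18) = 15.91/9.083 = 1.752 kJ/s.

1.752 kJ/s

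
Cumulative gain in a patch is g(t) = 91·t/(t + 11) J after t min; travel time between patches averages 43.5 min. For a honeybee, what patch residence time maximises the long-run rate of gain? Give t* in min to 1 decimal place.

21.9 min

By the marginal value theorem, leave when the instantaneous gain rate g'(t) equals the habitat-wide average g(t)/(T + t).
g'(t) = 91·11/(t + 11)². Setting 91·11/(t+11)² = 91t/[(t+11)(43.5+t)] gives 11(43.5+t) = t(t+11), so t² = 11×43.5 = 478.5.
t* = √478.5 = 21.87 min.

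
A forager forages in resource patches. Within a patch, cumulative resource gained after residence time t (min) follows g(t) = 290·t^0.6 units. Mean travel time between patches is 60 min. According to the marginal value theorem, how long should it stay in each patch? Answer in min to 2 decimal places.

90.00 min

Maximise g(t)/(T+t): set derivative to zero → g'(t)(T+t) = g(t).
g'(t) = 0.6·290·t^-0.4. Setting 0.6·290·t^-0.4 = 290·t^0.6/(60+t) gives 0.6(60+t) = t, so 0.40·t = 0.6×60.
t* = 0.6×60/0.40 = 90 min.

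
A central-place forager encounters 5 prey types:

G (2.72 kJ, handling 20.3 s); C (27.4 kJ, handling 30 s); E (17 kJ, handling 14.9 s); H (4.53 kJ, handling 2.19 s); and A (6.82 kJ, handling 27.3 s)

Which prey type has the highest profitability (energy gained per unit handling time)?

Profitability E/h (kJ/s): G = 2.72/20.3 = 0.134, C = 27.4/30 = 0.913, E = 17/14.9 = 1.14, H = 4.53/2.19 = 2.07, A = 6.82/27.3 = 0.25.
Ranked: H > E > C > A > G.

H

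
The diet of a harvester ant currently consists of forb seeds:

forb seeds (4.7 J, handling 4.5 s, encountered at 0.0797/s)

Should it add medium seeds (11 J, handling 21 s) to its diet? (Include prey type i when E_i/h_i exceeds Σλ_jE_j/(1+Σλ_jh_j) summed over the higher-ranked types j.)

On forb seeds alone, R = ΣλE/(1+Σλh) = 0.3746/1.359 = 0.2757 J/s.
medium seeds: E/h = 11/21 = 0.5238 J/s.
Since 0.5238 > R, including medium seeds increases the long-run rate.

Yes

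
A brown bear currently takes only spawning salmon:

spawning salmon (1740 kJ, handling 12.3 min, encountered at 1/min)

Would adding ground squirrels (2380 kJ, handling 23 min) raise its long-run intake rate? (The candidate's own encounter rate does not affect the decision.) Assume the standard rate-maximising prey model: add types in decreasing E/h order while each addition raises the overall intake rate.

Current rate: (1×1740)/(1 + 1×12.3) = 130.8 kJ/min.
Profitability of ground squirrels: 2380/23 = 103.5 kJ/min.
103.5 < 130.8, so adding ground squirrels would lower the average — exclude it.

No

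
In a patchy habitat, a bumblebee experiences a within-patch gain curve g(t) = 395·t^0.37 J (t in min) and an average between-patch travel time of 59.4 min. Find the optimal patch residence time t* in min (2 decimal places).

34.89 min

Optimal t* satisfies g'(t*) = g(t*)/(T + t*).
g'(t) = 0.37·395·t^-0.63. Setting 0.37·395·t^-0.63 = 395·t^0.37/(59.4+t) gives 0.37(59.4+t) = t, so 0.63·t = 0.37×59.4.
t* = 0.37×59.4/0.63 = 34.89 min.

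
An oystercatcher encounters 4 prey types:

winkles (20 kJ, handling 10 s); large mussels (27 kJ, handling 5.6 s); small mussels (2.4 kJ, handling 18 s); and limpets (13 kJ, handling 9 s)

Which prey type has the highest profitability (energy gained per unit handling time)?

large mussels

In descending order of E/h:
large mussels: 27/5.6 = 4.82 kJ/s
winkles: 20/10 = 2 kJ/s
limpets: 13/9 = 1.44 kJ/s
small mussels: 2.4/18 = 0.133 kJ/s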